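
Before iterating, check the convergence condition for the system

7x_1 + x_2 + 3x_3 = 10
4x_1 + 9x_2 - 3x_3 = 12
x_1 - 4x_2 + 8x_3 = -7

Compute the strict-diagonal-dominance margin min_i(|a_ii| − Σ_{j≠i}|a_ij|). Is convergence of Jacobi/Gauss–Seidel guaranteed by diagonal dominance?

row 1: |7| − (1+3) = 3
row 2: |9| − (4+3) = 2
row 3: |8| − (1+4) = 3
minimum over rows = 2 → strictly diagonally dominant (convergence guaranteed)

2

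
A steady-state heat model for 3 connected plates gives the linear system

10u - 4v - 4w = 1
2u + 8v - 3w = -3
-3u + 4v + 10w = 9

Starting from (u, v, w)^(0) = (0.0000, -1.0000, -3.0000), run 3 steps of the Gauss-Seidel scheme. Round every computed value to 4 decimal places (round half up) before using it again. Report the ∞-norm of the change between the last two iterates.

0.4416

Iteration 1:
  u = (1 - (-4)·-1.0000 - (-4)·-3.0000) / (10) = -1.5000
  v = (-3 - (2)·-1.5000 - (-3)·-3.0000) / (8) = -1.1250
  w = (9 - (-3)·-1.5000 - (4)·-1.1250) / (10) = 0.9000
Iteration 2:
  u = (1 - (-4)·-1.1250 - (-4)·0.9000) / (10) = 0.0100
  v = (-3 - (2)·0.0100 - (-3)·0.9000) / (8) = -0.0400
  w = (9 - (-3)·0.0100 - (4)·-0.0400) / (10) = 0.9190
Iteration 3:
  u = (1 - (-4)·-0.0400 - (-4)·0.9190) / (10) = 0.4516
  v = (-3 - (2)·0.4516 - (-3)·0.9190) / (8) = -0.1433
  w = (9 - (-3)·0.4516 - (4)·-0.1433) / (10) = 1.0928
Change: (0.4416, -0.1033, 0.1738) → max |·| = 0.4416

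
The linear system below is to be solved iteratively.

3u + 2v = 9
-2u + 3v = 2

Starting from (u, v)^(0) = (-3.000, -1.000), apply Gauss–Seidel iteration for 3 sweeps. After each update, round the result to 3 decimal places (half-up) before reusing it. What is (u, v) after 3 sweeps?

Iteration 1:
  u = (9 - (2)·-1.000) / (3) = 3.667
  v = (2 - (-2)·3.667) / (3) = 3.111
Iteration 2:
  u = (9 - (2)·3.111) / (3) = 0.926
  v = (2 - (-2)·0.926) / (3) = 1.284
Iteration 3:
  u = (9 - (2)·1.284) / (3) = 2.144
  v = (2 - (-2)·2.144) / (3) = 2.096

(2.144, 2.096)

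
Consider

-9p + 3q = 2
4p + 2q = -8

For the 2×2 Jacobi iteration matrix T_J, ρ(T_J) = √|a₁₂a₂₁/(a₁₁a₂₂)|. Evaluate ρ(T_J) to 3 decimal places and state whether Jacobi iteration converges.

0.816

a₁₂a₂₁/(a₁₁a₂₂) = (3)·(4) / ((-9)·(2)) = -0.666667
ρ = √|-0.666667| = √0.666667 = 0.816
ρ < 1, so Jacobi converges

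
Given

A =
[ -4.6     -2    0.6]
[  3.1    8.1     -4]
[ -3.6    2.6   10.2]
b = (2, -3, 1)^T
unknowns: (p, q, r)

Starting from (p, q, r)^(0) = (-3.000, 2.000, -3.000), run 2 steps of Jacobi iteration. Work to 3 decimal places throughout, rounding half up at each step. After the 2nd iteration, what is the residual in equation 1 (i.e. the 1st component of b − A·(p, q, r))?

Iteration 1:
  p = (2 - (-2)·2.000 - (0.6)·-3.000) / (-4.6) = -1.696
  q = (-3 - (3.1)·-3.000 - (-4)·-3.000) / (8.1) = -0.704
  r = (1 - (-3.6)·-3.000 - (2.6)·2.000) / (10.2) = -1.471
Iteration 2:
  p = (2 - (-2)·-0.704 - (0.6)·-1.471) / (-4.6) = -0.321
  q = (-3 - (3.1)·-1.696 - (-4)·-1.471) / (8.1) = -0.448
  r = (1 - (-3.6)·-1.696 - (2.6)·-0.704) / (10.2) = -0.321
Residual b − A·x = (-0.180, 0.340, 4.283)

-0.180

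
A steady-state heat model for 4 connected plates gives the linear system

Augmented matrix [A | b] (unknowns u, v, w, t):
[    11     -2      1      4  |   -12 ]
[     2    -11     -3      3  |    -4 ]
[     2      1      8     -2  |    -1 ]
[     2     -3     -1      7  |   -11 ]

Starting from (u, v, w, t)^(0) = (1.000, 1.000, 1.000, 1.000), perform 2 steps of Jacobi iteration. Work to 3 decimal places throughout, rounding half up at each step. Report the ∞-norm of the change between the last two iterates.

0.863

Iteration 1:
  u = (-12 - (-2)·1.000 - (1)·1.000 - (4)·1.000) / (11) = -1.364
  v = (-4 - (2)·1.000 - (-3)·1.000 - (3)·1.000) / (-11) = 0.545
  w = (-1 - (2)·1.000 - (1)·1.000 - (-2)·1.000) / (8) = -0.250
  t = (-11 - (2)·1.000 - (-3)·1.000 - (-1)·1.000) / (7) = -1.286
Iteration 2:
  u = (-12 - (-2)·0.545 - (1)·-0.250 - (4)·-1.286) / (11) = -0.501
  v = (-4 - (2)·-1.364 - (-3)·-0.250 - (3)·-1.286) / (-11) = -0.167
  w = (-1 - (2)·-1.364 - (1)·0.545 - (-2)·-1.286) / (8) = -0.174
  t = (-11 - (2)·-1.364 - (-3)·0.545 - (-1)·-0.250) / (7) = -0.984
Change: (0.863, -0.712, 0.076, 0.302) → max |·| = 0.863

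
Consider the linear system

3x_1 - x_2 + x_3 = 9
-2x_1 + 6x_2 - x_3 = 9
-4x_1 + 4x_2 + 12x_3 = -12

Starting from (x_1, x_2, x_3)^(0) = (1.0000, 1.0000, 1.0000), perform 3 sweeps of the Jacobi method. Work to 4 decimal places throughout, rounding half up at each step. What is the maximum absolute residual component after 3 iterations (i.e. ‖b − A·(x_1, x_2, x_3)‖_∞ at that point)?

1.5560

Iteration 1:
  x_1 = (9 - (-1)·1.0000 - (1)·1.0000) / (3) = 3.0000
  x_2 = (9 - (-2)·1.0000 - (-1)·1.0000) / (6) = 2.0000
  x_3 = (-12 - (-4)·1.0000 - (4)·1.0000) / (12) = -1.0000
Iteration 2:
  x_1 = (9 - (-1)·2.0000 - (1)·-1.0000) / (3) = 4.0000
  x_2 = (9 - (-2)·3.0000 - (-1)·-1.0000) / (6) = 2.3333
  x_3 = (-12 - (-4)·3.0000 - (4)·2.0000) / (12) = -0.6667
Iteration 3:
  x_1 = (9 - (-1)·2.3333 - (1)·-0.6667) / (3) = 4.0000
  x_2 = (9 - (-2)·4.0000 - (-1)·-0.6667) / (6) = 2.7222
  x_3 = (-12 - (-4)·4.0000 - (4)·2.3333) / (12) = -0.4444
Residual b − A·x = (0.1666, 0.2224, -1.5560); ∞-norm = 1.5560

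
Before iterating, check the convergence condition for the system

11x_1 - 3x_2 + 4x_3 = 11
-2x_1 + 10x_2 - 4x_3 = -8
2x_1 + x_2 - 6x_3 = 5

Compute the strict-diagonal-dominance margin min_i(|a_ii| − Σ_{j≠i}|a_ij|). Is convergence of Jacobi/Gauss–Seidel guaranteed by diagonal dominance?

3

row 1: |11| − (3+4) = 4
row 2: |10| − (2+4) = 4
row 3: |-6| − (2+1) = 3
minimum over rows = 3 → strictly diagonally dominant (convergence guaranteed)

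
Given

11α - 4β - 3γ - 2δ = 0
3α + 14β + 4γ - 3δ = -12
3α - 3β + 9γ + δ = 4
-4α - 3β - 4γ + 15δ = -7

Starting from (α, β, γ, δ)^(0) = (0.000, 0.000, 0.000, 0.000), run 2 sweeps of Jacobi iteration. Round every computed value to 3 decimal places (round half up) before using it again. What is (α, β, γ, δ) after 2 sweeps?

(-0.275, -1.084, 0.211, -0.520)

Iteration 1:
  α = (0 - (-4)·0.000 - (-3)·0.000 - (-2)·0.000) / (11) = 0.000
  β = (-12 - (3)·0.000 - (4)·0.000 - (-3)·0.000) / (14) = -0.857
  γ = (4 - (3)·0.000 - (-3)·0.000 - (1)·0.000) / (9) = 0.444
  δ = (-7 - (-4)·0.000 - (-3)·0.000 - (-4)·0.000) / (15) = -0.467
Iteration 2:
  α = (0 - (-4)·-0.857 - (-3)·0.444 - (-2)·-0.467) / (11) = -0.275
  β = (-12 - (3)·0.000 - (4)·0.444 - (-3)·-0.467) / (14) = -1.084
  γ = (4 - (3)·0.000 - (-3)·-0.857 - (1)·-0.467) / (9) = 0.211
  δ = (-7 - (-4)·0.000 - (-3)·-0.857 - (-4)·0.444) / (15) = -0.520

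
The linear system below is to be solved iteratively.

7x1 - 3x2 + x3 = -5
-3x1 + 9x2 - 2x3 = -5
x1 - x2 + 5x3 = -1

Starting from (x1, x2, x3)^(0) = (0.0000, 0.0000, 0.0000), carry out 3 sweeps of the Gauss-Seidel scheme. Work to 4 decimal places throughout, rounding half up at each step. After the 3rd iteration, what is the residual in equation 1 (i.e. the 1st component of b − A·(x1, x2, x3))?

Iteration 1:
  x1 = (-5 - (-3)·0.0000 - (1)·0.0000) / (7) = -0.7143
  x2 = (-5 - (-3)·-0.7143 - (-2)·0.0000) / (9) = -0.7937
  x3 = (-1 - (1)·-0.7143 - (-1)·-0.7937) / (5) = -0.2159
Iteration 2:
  x1 = (-5 - (-3)·-0.7937 - (1)·-0.2159) / (7) = -1.0236
  x2 = (-5 - (-3)·-1.0236 - (-2)·-0.2159) / (9) = -0.9447
  x3 = (-1 - (1)·-1.0236 - (-1)·-0.9447) / (5) = -0.1842
Iteration 3:
  x1 = (-5 - (-3)·-0.9447 - (1)·-0.1842) / (7) = -1.0928
  x2 = (-5 - (-3)·-1.0928 - (-2)·-0.1842) / (9) = -0.9608
  x3 = (-1 - (1)·-1.0928 - (-1)·-0.9608) / (5) = -0.1736
Residual b − A·x = (-0.0592, 0.0216, 0.0000)

-0.0592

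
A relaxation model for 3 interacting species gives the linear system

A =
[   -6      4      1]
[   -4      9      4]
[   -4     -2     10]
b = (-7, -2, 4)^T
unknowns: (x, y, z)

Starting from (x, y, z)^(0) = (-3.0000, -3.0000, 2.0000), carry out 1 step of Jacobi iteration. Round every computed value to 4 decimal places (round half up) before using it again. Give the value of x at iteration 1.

Iteration 1:
  x = (-7 - (4)·-3.0000 - (1)·2.0000) / (-6) = -0.5000
  y = (-2 - (-4)·-3.0000 - (4)·2.0000) / (9) = -2.4444
  z = (4 - (-4)·-3.0000 - (-2)·-3.0000) / (10) = -1.4000

-0.5000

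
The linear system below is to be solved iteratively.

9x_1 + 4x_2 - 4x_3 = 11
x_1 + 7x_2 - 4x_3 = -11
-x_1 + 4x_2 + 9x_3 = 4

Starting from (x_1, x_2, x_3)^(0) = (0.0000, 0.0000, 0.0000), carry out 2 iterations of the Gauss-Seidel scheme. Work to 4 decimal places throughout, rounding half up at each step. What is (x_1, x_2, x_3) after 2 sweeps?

(2.6010, -1.1680, 1.2526)

Iteration 1:
  x_1 = (11 - (4)·0.0000 - (-4)·0.0000) / (9) = 1.2222
  x_2 = (-11 - (1)·1.2222 - (-4)·0.0000) / (7) = -1.7460
  x_3 = (4 - (-1)·1.2222 - (4)·-1.7460) / (9) = 1.3562
Iteration 2:
  x_1 = (11 - (4)·-1.7460 - (-4)·1.3562) / (9) = 2.6010
  x_2 = (-11 - (1)·2.6010 - (-4)·1.3562) / (7) = -1.1680
  x_3 = (4 - (-1)·2.6010 - (4)·-1.1680) / (9) = 1.2526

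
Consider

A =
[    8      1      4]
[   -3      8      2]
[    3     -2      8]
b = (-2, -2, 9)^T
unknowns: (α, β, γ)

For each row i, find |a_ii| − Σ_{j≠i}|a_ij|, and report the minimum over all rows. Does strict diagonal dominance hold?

3

row 1: |8| − (1+4) = 3
row 2: |8| − (3+2) = 3
row 3: |8| − (3+2) = 3
minimum over rows = 3 → strictly diagonally dominant (convergence guaranteed)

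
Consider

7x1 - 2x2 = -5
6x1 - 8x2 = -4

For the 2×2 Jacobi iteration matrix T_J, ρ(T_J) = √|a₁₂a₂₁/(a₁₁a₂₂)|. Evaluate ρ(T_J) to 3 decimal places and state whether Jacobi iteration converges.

0.463

a₁₂a₂₁/(a₁₁a₂₂) = (-2)·(6) / ((7)·(-8)) = 0.214286
ρ = √|0.214286| = √0.214286 = 0.463
ρ < 1, so Jacobi converges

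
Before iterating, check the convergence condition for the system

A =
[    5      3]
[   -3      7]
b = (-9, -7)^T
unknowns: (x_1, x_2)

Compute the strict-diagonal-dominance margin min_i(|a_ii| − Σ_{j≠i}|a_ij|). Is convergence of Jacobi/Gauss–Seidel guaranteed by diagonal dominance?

2

row 1: |5| − (3) = 2
row 2: |7| − (3) = 4
minimum over rows = 2 → strictly diagonally dominant (convergence guaranteed)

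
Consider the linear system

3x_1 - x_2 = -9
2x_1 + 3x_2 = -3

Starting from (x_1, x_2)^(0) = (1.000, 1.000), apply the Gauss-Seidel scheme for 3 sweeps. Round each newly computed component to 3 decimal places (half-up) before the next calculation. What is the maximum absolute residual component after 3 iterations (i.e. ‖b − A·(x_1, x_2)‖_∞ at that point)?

Iteration 1:
  x_1 = (-9 - (-1)·1.000) / (3) = -2.667
  x_2 = (-3 - (2)·-2.667) / (3) = 0.778
Iteration 2:
  x_1 = (-9 - (-1)·0.778) / (3) = -2.741
  x_2 = (-3 - (2)·-2.741) / (3) = 0.827
Iteration 3:
  x_1 = (-9 - (-1)·0.827) / (3) = -2.724
  x_2 = (-3 - (2)·-2.724) / (3) = 0.816
Residual b − A·x = (-0.012, 0.000); ∞-norm = 0.012

0.012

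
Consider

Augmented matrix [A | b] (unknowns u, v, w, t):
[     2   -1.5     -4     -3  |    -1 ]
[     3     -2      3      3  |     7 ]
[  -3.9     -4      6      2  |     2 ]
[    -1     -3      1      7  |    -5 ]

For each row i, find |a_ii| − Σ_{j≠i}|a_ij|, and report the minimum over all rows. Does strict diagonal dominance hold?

row 1: |2| − (1.5+4+3) = -6.5
row 2: |-2| − (3+3+3) = -7
row 3: |6| − (3.9+4+2) = -3.9
row 4: |7| − (1+3+1) = 2
minimum over rows = -7 → not strictly diagonally dominant

-7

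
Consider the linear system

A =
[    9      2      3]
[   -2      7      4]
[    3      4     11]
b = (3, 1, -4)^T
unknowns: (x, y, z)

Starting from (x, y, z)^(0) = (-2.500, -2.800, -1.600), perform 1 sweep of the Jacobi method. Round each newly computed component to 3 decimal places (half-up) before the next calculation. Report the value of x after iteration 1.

1.489

Iteration 1:
  x = (3 - (2)·-2.800 - (3)·-1.600) / (9) = 1.489
  y = (1 - (-2)·-2.500 - (4)·-1.600) / (7) = 0.343
  z = (-4 - (3)·-2.500 - (4)·-2.800) / (11) = 1.336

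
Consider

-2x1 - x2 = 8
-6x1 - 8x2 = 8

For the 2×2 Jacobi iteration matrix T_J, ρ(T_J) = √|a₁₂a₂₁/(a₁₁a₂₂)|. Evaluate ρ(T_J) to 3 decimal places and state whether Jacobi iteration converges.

0.612

a₁₂a₂₁/(a₁₁a₂₂) = (-1)·(-6) / ((-2)·(-8)) = 0.375000
ρ = √|0.375000| = √0.375000 = 0.612
ρ < 1, so Jacobi converges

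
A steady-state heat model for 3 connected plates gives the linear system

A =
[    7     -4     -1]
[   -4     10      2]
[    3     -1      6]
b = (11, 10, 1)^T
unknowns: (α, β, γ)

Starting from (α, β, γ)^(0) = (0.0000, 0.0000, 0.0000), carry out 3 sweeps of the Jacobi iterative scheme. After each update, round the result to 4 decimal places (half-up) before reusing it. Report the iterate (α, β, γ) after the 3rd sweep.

Iteration 1:
  α = (11 - (-4)·0.0000 - (-1)·0.0000) / (7) = 1.5714
  β = (10 - (-4)·0.0000 - (2)·0.0000) / (10) = 1.0000
  γ = (1 - (3)·0.0000 - (-1)·0.0000) / (6) = 0.1667
Iteration 2:
  α = (11 - (-4)·1.0000 - (-1)·0.1667) / (7) = 2.1667
  β = (10 - (-4)·1.5714 - (2)·0.1667) / (10) = 1.5952
  γ = (1 - (3)·1.5714 - (-1)·1.0000) / (6) = -0.4524
Iteration 3:
  α = (11 - (-4)·1.5952 - (-1)·-0.4524) / (7) = 2.4183
  β = (10 - (-4)·2.1667 - (2)·-0.4524) / (10) = 1.9572
  γ = (1 - (3)·2.1667 - (-1)·1.5952) / (6) = -0.6508

(2.4183, 1.9572, -0.6508)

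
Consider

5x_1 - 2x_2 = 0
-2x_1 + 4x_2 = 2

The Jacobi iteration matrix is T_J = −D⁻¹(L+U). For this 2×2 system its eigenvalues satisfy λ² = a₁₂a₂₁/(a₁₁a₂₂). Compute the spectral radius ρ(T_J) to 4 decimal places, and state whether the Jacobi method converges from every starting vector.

a₁₂a₂₁/(a₁₁a₂₂) = (-2)·(-2) / ((5)·(4)) = 0.200000
ρ = √|0.200000| = √0.200000 = 0.4472
ρ < 1, so Jacobi converges

0.4472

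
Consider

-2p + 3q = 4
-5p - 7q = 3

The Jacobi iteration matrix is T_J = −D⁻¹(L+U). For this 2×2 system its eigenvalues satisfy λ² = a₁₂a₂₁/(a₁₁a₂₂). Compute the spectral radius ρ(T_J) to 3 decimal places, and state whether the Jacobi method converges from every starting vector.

1.035

a₁₂a₂₁/(a₁₁a₂₂) = (3)·(-5) / ((-2)·(-7)) = -1.071429
ρ = √|-1.071429| = √1.071429 = 1.035
ρ > 1, so Jacobi diverges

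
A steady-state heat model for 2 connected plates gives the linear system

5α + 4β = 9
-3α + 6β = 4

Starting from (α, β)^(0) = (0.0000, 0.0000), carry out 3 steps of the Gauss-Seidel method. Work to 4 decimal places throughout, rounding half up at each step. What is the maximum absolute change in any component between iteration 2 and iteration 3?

0.5014

Iteration 1:
  α = (9 - (4)·0.0000) / (5) = 1.8000
  β = (4 - (-3)·1.8000) / (6) = 1.5667
Iteration 2:
  α = (9 - (4)·1.5667) / (5) = 0.5466
  β = (4 - (-3)·0.5466) / (6) = 0.9400
Iteration 3:
  α = (9 - (4)·0.9400) / (5) = 1.0480
  β = (4 - (-3)·1.0480) / (6) = 1.1907
Change: (0.5014, 0.2507) → max |·| = 0.5014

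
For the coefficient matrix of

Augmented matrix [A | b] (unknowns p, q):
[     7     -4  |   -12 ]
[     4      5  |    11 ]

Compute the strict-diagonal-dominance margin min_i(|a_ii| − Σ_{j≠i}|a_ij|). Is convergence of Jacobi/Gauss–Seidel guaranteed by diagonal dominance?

1

row 1: |7| − (4) = 3
row 2: |5| − (4) = 1
minimum over rows = 1 → strictly diagonally dominant (convergence guaranteed)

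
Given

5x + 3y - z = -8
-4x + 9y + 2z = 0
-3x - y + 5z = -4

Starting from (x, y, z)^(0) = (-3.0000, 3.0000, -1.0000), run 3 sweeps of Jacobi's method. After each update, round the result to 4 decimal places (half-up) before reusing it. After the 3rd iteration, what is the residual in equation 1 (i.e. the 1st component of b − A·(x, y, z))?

-2.4594

Iteration 1:
  x = (-8 - (3)·3.0000 - (-1)·-1.0000) / (5) = -3.6000
  y = (0 - (-4)·-3.0000 - (2)·-1.0000) / (9) = -1.1111
  z = (-4 - (-3)·-3.0000 - (-1)·3.0000) / (5) = -2.0000
Iteration 2:
  x = (-8 - (3)·-1.1111 - (-1)·-2.0000) / (5) = -1.3333
  y = (0 - (-4)·-3.6000 - (2)·-2.0000) / (9) = -1.1556
  z = (-4 - (-3)·-3.6000 - (-1)·-1.1111) / (5) = -3.1822
Iteration 3:
  x = (-8 - (3)·-1.1556 - (-1)·-3.1822) / (5) = -1.5431
  y = (0 - (-4)·-1.3333 - (2)·-3.1822) / (9) = 0.1146
  z = (-4 - (-3)·-1.3333 - (-1)·-1.1556) / (5) = -1.8311
Residual b − A·x = (-2.4594, -3.5416, 0.6408)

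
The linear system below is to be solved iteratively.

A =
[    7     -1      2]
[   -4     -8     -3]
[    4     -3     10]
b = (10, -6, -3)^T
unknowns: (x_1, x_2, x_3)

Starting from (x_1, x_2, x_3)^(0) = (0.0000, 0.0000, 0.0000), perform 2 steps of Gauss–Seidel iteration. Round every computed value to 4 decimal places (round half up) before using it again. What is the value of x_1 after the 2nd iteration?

Iteration 1:
  x_1 = (10 - (-1)·0.0000 - (2)·0.0000) / (7) = 1.4286
  x_2 = (-6 - (-4)·1.4286 - (-3)·0.0000) / (-8) = 0.0357
  x_3 = (-3 - (4)·1.4286 - (-3)·0.0357) / (10) = -0.8607
Iteration 2:
  x_1 = (10 - (-1)·0.0357 - (2)·-0.8607) / (7) = 1.6796
  x_2 = (-6 - (-4)·1.6796 - (-3)·-0.8607) / (-8) = 0.2330
  x_3 = (-3 - (4)·1.6796 - (-3)·0.2330) / (10) = -0.9019

1.6796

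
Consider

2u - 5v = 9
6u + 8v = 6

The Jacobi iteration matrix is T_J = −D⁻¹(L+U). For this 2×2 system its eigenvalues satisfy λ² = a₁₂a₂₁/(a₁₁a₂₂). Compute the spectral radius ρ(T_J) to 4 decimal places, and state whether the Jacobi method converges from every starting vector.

a₁₂a₂₁/(a₁₁a₂₂) = (-5)·(6) / ((2)·(8)) = -1.875000
ρ = √|-1.875000| = √1.875000 = 1.3693
ρ > 1, so Jacobi diverges

1.3693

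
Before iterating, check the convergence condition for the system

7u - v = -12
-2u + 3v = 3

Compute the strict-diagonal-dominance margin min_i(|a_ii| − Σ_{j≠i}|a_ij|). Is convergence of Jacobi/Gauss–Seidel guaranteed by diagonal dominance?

1

row 1: |7| − (1) = 6
row 2: |3| − (2) = 1
minimum over rows = 1 → strictly diagonally dominant (convergence guaranteed)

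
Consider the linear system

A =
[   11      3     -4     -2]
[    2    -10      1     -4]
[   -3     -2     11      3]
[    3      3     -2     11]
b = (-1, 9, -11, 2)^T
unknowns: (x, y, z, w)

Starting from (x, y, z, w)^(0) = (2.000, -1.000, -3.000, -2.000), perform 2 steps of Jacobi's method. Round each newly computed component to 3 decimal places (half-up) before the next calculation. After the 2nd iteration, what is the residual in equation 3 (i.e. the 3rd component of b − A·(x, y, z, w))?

Iteration 1:
  x = (-1 - (3)·-1.000 - (-4)·-3.000 - (-2)·-2.000) / (11) = -1.273
  y = (9 - (2)·2.000 - (1)·-3.000 - (-4)·-2.000) / (-10) = 0.000
  z = (-11 - (-3)·2.000 - (-2)·-1.000 - (3)·-2.000) / (11) = -0.091
  w = (2 - (3)·2.000 - (3)·-1.000 - (-2)·-3.000) / (11) = -0.636
Iteration 2:
  x = (-1 - (3)·0.000 - (-4)·-0.091 - (-2)·-0.636) / (11) = -0.240
  y = (9 - (2)·-1.273 - (1)·-0.091 - (-4)·-0.636) / (-10) = -0.909
  z = (-11 - (-3)·-1.273 - (-2)·0.000 - (3)·-0.636) / (11) = -1.174
  w = (2 - (3)·-1.273 - (3)·0.000 - (-2)·-0.091) / (11) = 0.512
Residual b − A·x = (0.695, 3.612, -2.160, -2.533)

-2.160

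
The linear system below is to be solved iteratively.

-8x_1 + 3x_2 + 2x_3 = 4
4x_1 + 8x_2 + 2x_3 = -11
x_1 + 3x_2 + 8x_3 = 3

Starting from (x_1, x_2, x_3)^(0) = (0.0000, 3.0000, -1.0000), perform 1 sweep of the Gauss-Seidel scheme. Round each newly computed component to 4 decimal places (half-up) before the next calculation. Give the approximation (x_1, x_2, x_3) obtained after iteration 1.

(0.3750, -1.3125, 0.8203)

Iteration 1:
  x_1 = (4 - (3)·3.0000 - (2)·-1.0000) / (-8) = 0.3750
  x_2 = (-11 - (4)·0.3750 - (2)·-1.0000) / (8) = -1.3125
  x_3 = (3 - (1)·0.3750 - (3)·-1.3125) / (8) = 0.8203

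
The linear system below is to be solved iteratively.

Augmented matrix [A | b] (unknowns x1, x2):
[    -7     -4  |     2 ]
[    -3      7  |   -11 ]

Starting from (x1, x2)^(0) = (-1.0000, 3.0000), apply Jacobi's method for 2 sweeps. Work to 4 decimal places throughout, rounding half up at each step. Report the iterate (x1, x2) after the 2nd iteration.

Iteration 1:
  x1 = (2 - (-4)·3.0000) / (-7) = -2.0000
  x2 = (-11 - (-3)·-1.0000) / (7) = -2.0000
Iteration 2:
  x1 = (2 - (-4)·-2.0000) / (-7) = 0.8571
  x2 = (-11 - (-3)·-2.0000) / (7) = -2.4286

(0.8571, -2.4286)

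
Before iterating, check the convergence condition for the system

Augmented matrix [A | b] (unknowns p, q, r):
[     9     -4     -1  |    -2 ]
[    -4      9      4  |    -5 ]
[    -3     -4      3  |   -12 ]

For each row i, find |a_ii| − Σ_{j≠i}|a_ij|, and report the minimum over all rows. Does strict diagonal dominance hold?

row 1: |9| − (4+1) = 4
row 2: |9| − (4+4) = 1
row 3: |3| − (3+4) = -4
minimum over rows = -4 → not strictly diagonally dominant

-4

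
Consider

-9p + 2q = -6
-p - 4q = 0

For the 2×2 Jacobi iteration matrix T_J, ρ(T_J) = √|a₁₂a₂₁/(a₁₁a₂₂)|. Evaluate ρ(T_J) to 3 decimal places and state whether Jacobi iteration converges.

a₁₂a₂₁/(a₁₁a₂₂) = (2)·(-1) / ((-9)·(-4)) = -0.055556
ρ = √|-0.055556| = √0.055556 = 0.236
ρ < 1, so Jacobi converges

0.236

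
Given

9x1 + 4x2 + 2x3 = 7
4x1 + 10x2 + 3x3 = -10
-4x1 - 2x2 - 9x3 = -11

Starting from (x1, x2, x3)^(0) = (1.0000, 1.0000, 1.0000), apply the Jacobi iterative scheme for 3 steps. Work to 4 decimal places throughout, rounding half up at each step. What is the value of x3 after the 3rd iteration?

0.8647

Iteration 1:
  x1 = (7 - (4)·1.0000 - (2)·1.0000) / (9) = 0.1111
  x2 = (-10 - (4)·1.0000 - (3)·1.0000) / (10) = -1.7000
  x3 = (-11 - (-4)·1.0000 - (-2)·1.0000) / (-9) = 0.5556
Iteration 2:
  x1 = (7 - (4)·-1.7000 - (2)·0.5556) / (9) = 1.4099
  x2 = (-10 - (4)·0.1111 - (3)·0.5556) / (10) = -1.2111
  x3 = (-11 - (-4)·0.1111 - (-2)·-1.7000) / (-9) = 1.5506
Iteration 3:
  x1 = (7 - (4)·-1.2111 - (2)·1.5506) / (9) = 0.9715
  x2 = (-10 - (4)·1.4099 - (3)·1.5506) / (10) = -2.0291
  x3 = (-11 - (-4)·1.4099 - (-2)·-1.2111) / (-9) = 0.8647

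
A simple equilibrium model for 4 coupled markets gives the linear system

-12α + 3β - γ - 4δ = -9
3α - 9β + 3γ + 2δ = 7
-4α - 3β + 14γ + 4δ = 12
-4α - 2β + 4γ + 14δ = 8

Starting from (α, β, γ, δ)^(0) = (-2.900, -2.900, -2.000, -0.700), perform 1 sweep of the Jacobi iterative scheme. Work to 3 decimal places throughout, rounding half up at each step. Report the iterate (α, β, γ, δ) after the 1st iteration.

Iteration 1:
  α = (-9 - (3)·-2.900 - (-1)·-2.000 - (-4)·-0.700) / (-12) = 0.425
  β = (7 - (3)·-2.900 - (3)·-2.000 - (2)·-0.700) / (-9) = -2.567
  γ = (12 - (-4)·-2.900 - (-3)·-2.900 - (4)·-0.700) / (14) = -0.393
  δ = (8 - (-4)·-2.900 - (-2)·-2.900 - (4)·-2.000) / (14) = -0.100

(0.425, -2.567, -0.393, -0.100)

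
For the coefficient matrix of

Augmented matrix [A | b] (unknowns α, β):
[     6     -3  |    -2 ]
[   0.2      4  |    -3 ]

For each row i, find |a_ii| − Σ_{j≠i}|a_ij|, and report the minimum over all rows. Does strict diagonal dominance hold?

row 1: |6| − (3) = 3
row 2: |4| − (0.2) = 3.8
minimum over rows = 3 → strictly diagonally dominant (convergence guaranteed)

3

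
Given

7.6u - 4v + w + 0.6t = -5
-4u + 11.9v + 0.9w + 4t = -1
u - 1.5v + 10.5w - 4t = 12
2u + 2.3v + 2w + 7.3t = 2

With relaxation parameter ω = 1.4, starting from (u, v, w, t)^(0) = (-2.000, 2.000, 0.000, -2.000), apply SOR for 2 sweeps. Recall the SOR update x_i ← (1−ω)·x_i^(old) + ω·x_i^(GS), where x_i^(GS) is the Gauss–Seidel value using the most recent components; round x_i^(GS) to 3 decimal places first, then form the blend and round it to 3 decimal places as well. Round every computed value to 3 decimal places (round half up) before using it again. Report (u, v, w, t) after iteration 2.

(-1.082, -1.011, 1.385, 0.688)

Iteration 1:
  u: GS value = (-5 - (-4)·2.000 - (1)·0.000 - (0.6)·-2.000) / (7.6) = 0.553;  u ← (1−ω)·-2.000 + ω·0.553 = 1.574
  v: GS value = (-1 - (-4)·1.574 - (0.9)·0.000 - (4)·-2.000) / (11.9) = 1.117;  v ← (1−ω)·2.000 + ω·1.117 = 0.764
  w: GS value = (12 - (1)·1.574 - (-1.5)·0.764 - (-4)·-2.000) / (10.5) = 0.340;  w ← (1−ω)·0.000 + ω·0.340 = 0.476
  t: GS value = (2 - (2)·1.574 - (2.3)·0.764 - (2)·0.476) / (7.3) = -0.528;  t ← (1−ω)·-2.000 + ω·-0.528 = 0.061
Iteration 2:
  u: GS value = (-5 - (-4)·0.764 - (1)·0.476 - (0.6)·0.061) / (7.6) = -0.323;  u ← (1−ω)·1.574 + ω·-0.323 = -1.082
  v: GS value = (-1 - (-4)·-1.082 - (0.9)·0.476 - (4)·0.061) / (11.9) = -0.504;  v ← (1−ω)·0.764 + ω·-0.504 = -1.011
  w: GS value = (12 - (1)·-1.082 - (-1.5)·-1.011 - (-4)·0.061) / (10.5) = 1.125;  w ← (1−ω)·0.476 + ω·1.125 = 1.385
  t: GS value = (2 - (2)·-1.082 - (2.3)·-1.011 - (2)·1.385) / (7.3) = 0.509;  t ← (1−ω)·0.061 + ω·0.509 = 0.688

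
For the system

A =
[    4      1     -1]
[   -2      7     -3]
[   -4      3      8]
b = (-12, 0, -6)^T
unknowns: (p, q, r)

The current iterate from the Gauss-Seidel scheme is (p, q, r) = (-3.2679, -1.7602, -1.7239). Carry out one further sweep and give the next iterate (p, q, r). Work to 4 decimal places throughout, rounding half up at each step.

One sweep:
  p = (-12 - (1)·-1.7602 - (-1)·-1.7239) / (4) = -2.9909
  q = (0 - (-2)·-2.9909 - (-3)·-1.7239) / (7) = -1.5934
  r = (-6 - (-4)·-2.9909 - (3)·-1.5934) / (8) = -1.6479

(-2.9909, -1.5934, -1.6479)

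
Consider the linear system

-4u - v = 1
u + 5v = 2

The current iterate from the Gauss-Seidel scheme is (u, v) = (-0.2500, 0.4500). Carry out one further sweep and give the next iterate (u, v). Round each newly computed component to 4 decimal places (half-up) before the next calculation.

(-0.3625, 0.4725)

One sweep:
  u = (1 - (-1)·0.4500) / (-4) = -0.3625
  v = (2 - (1)·-0.3625) / (5) = 0.4725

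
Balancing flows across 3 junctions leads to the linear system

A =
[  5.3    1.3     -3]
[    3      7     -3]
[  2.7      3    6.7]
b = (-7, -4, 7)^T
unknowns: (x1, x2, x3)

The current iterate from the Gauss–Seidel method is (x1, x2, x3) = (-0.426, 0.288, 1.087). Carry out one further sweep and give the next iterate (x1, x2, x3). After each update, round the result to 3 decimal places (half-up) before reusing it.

(-0.776, 0.227, 1.256)

One sweep:
  x1 = (-7 - (1.3)·0.288 - (-3)·1.087) / (5.3) = -0.776
  x2 = (-4 - (3)·-0.776 - (-3)·1.087) / (7) = 0.227
  x3 = (7 - (2.7)·-0.776 - (3)·0.227) / (6.7) = 1.256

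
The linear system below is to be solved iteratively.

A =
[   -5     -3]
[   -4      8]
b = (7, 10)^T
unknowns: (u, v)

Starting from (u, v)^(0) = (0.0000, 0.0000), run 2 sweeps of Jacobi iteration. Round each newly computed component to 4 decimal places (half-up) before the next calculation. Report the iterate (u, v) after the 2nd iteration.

(-2.1500, 0.5500)

Iteration 1:
  u = (7 - (-3)·0.0000) / (-5) = -1.4000
  v = (10 - (-4)·0.0000) / (8) = 1.2500
Iteration 2:
  u = (7 - (-3)·1.2500) / (-5) = -2.1500
  v = (10 - (-4)·-1.4000) / (8) = 0.5500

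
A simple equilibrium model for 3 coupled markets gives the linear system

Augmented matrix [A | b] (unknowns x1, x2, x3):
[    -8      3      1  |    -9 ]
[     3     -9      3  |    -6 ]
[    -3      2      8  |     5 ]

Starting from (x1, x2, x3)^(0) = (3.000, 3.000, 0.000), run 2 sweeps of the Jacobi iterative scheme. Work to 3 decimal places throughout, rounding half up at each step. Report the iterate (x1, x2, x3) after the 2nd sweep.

(1.875, 1.750, 1.052)

Iteration 1:
  x1 = (-9 - (3)·3.000 - (1)·0.000) / (-8) = 2.250
  x2 = (-6 - (3)·3.000 - (3)·0.000) / (-9) = 1.667
  x3 = (5 - (-3)·3.000 - (2)·3.000) / (8) = 1.000
Iteration 2:
  x1 = (-9 - (3)·1.667 - (1)·1.000) / (-8) = 1.875
  x2 = (-6 - (3)·2.250 - (3)·1.000) / (-9) = 1.750
  x3 = (5 - (-3)·2.250 - (2)·1.667) / (8) = 1.052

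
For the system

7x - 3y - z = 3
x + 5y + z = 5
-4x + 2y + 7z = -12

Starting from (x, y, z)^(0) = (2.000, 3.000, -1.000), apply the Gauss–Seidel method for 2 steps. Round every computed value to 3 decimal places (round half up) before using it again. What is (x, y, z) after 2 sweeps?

Iteration 1:
  x = (3 - (-3)·3.000 - (-1)·-1.000) / (7) = 1.571
  y = (5 - (1)·1.571 - (1)·-1.000) / (5) = 0.886
  z = (-12 - (-4)·1.571 - (2)·0.886) / (7) = -1.070
Iteration 2:
  x = (3 - (-3)·0.886 - (-1)·-1.070) / (7) = 0.655
  y = (5 - (1)·0.655 - (1)·-1.070) / (5) = 1.083
  z = (-12 - (-4)·0.655 - (2)·1.083) / (7) = -1.649

(0.655, 1.083, -1.649)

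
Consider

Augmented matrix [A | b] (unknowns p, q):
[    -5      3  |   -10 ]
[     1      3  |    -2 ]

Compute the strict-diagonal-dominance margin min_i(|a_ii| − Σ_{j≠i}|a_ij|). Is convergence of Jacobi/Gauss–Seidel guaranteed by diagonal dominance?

2

row 1: |-5| − (3) = 2
row 2: |3| − (1) = 2
minimum over rows = 2 → strictly diagonally dominant (convergence guaranteed)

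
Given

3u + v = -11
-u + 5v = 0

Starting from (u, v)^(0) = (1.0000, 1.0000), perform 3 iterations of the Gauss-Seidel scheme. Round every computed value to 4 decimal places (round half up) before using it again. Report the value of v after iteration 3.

Iteration 1:
  u = (-11 - (1)·1.0000) / (3) = -4.0000
  v = (0 - (-1)·-4.0000) / (5) = -0.8000
Iteration 2:
  u = (-11 - (1)·-0.8000) / (3) = -3.4000
  v = (0 - (-1)·-3.4000) / (5) = -0.6800
Iteration 3:
  u = (-11 - (1)·-0.6800) / (3) = -3.4400
  v = (0 - (-1)·-3.4400) / (5) = -0.6880

-0.6880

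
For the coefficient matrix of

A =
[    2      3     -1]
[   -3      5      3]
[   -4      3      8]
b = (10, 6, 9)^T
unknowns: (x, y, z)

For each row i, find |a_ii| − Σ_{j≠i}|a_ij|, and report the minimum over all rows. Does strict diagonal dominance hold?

-2

row 1: |2| − (3+1) = -2
row 2: |5| − (3+3) = -1
row 3: |8| − (4+3) = 1
minimum over rows = -2 → not strictly diagonally dominant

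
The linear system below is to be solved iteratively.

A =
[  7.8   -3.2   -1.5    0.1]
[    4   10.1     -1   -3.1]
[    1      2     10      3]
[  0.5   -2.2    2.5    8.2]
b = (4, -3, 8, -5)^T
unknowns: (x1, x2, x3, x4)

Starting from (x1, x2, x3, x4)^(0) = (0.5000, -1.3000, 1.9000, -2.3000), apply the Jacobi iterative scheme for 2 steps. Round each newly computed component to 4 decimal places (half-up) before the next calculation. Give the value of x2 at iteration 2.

-0.7583

Iteration 1:
  x1 = (4 - (-3.2)·-1.3000 - (-1.5)·1.9000 - (0.1)·-2.3000) / (7.8) = 0.3744
  x2 = (-3 - (4)·0.5000 - (-1)·1.9000 - (-3.1)·-2.3000) / (10.1) = -1.0129
  x3 = (8 - (1)·0.5000 - (2)·-1.3000 - (3)·-2.3000) / (10) = 1.7000
  x4 = (-5 - (0.5)·0.5000 - (-2.2)·-1.3000 - (2.5)·1.9000) / (8.2) = -1.5683
Iteration 2:
  x1 = (4 - (-3.2)·-1.0129 - (-1.5)·1.7000 - (0.1)·-1.5683) / (7.8) = 0.4443
  x2 = (-3 - (4)·0.3744 - (-1)·1.7000 - (-3.1)·-1.5683) / (10.1) = -0.7583
  x3 = (8 - (1)·0.3744 - (2)·-1.0129 - (3)·-1.5683) / (10) = 1.4356
  x4 = (-5 - (0.5)·0.3744 - (-2.2)·-1.0129 - (2.5)·1.7000) / (8.2) = -1.4226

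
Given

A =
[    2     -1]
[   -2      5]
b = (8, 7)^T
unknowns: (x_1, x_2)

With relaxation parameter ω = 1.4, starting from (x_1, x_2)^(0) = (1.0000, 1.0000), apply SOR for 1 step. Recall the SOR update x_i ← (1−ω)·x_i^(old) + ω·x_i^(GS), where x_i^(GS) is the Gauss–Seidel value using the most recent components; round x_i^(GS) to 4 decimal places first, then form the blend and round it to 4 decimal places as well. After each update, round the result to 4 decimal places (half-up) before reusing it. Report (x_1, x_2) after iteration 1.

(5.9000, 4.8640)

Iteration 1:
  x_1: GS value = (8 - (-1)·1.0000) / (2) = 4.5000;  x_1 ← (1−ω)·1.0000 + ω·4.5000 = 5.9000
  x_2: GS value = (7 - (-2)·5.9000) / (5) = 3.7600;  x_2 ← (1−ω)·1.0000 + ω·3.7600 = 4.8640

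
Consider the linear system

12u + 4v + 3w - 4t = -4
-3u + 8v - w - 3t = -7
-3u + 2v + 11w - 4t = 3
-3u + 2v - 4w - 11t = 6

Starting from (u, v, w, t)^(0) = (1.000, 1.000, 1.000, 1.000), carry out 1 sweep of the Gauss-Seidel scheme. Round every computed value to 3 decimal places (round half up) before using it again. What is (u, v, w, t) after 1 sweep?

(-0.583, -0.594, 0.585, -0.707)

Iteration 1:
  u = (-4 - (4)·1.000 - (3)·1.000 - (-4)·1.000) / (12) = -0.583
  v = (-7 - (-3)·-0.583 - (-1)·1.000 - (-3)·1.000) / (8) = -0.594
  w = (3 - (-3)·-0.583 - (2)·-0.594 - (-4)·1.000) / (11) = 0.585
  t = (6 - (-3)·-0.583 - (2)·-0.594 - (-4)·0.585) / (-11) = -0.707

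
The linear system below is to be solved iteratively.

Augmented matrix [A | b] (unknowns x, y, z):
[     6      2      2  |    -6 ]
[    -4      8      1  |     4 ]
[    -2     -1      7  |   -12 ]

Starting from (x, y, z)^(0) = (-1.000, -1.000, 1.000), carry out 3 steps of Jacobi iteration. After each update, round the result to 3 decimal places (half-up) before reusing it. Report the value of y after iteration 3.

Iteration 1:
  x = (-6 - (2)·-1.000 - (2)·1.000) / (6) = -1.000
  y = (4 - (-4)·-1.000 - (1)·1.000) / (8) = -0.125
  z = (-12 - (-2)·-1.000 - (-1)·-1.000) / (7) = -2.143
Iteration 2:
  x = (-6 - (2)·-0.125 - (2)·-2.143) / (6) = -0.244
  y = (4 - (-4)·-1.000 - (1)·-2.143) / (8) = 0.268
  z = (-12 - (-2)·-1.000 - (-1)·-0.125) / (7) = -2.018
Iteration 3:
  x = (-6 - (2)·0.268 - (2)·-2.018) / (6) = -0.417
  y = (4 - (-4)·-0.244 - (1)·-2.018) / (8) = 0.630
  z = (-12 - (-2)·-0.244 - (-1)·0.268) / (7) = -1.746

0.630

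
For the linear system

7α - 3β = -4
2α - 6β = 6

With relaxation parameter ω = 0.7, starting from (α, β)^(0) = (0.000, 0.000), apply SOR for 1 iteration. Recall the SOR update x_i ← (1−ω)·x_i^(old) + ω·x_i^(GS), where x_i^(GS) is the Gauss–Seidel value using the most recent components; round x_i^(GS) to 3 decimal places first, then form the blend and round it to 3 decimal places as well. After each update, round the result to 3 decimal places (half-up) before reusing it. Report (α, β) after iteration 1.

(-0.400, -0.793)

Iteration 1:
  α: GS value = (-4 - (-3)·0.000) / (7) = -0.571;  α ← (1−ω)·0.000 + ω·-0.571 = -0.400
  β: GS value = (6 - (2)·-0.400) / (-6) = -1.133;  β ← (1−ω)·0.000 + ω·-1.133 = -0.793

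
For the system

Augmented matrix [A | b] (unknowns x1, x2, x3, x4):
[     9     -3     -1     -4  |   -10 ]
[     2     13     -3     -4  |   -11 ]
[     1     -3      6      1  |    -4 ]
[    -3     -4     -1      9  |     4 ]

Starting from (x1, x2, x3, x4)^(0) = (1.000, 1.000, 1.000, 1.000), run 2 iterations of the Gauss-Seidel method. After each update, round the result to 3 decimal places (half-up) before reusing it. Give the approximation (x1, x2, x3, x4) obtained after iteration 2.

Iteration 1:
  x1 = (-10 - (-3)·1.000 - (-1)·1.000 - (-4)·1.000) / (9) = -0.222
  x2 = (-11 - (2)·-0.222 - (-3)·1.000 - (-4)·1.000) / (13) = -0.274
  x3 = (-4 - (1)·-0.222 - (-3)·-0.274 - (1)·1.000) / (6) = -0.933
  x4 = (4 - (-3)·-0.222 - (-4)·-0.274 - (-1)·-0.933) / (9) = 0.145
Iteration 2:
  x1 = (-10 - (-3)·-0.274 - (-1)·-0.933 - (-4)·0.145) / (9) = -1.242
  x2 = (-11 - (2)·-1.242 - (-3)·-0.933 - (-4)·0.145) / (13) = -0.826
  x3 = (-4 - (1)·-1.242 - (-3)·-0.826 - (1)·0.145) / (6) = -0.897
  x4 = (4 - (-3)·-1.242 - (-4)·-0.826 - (-1)·-0.897) / (9) = -0.436

(-1.242, -0.826, -0.897, -0.436)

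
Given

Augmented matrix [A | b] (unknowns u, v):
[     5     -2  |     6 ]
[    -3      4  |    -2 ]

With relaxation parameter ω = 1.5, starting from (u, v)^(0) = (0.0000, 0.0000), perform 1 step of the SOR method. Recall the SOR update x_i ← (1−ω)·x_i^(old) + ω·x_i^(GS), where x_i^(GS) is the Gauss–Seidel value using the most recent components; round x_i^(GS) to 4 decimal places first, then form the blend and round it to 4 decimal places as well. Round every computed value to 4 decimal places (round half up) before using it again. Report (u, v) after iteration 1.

(1.8000, 1.2750)

Iteration 1:
  u: GS value = (6 - (-2)·0.0000) / (5) = 1.2000;  u ← (1−ω)·0.0000 + ω·1.2000 = 1.8000
  v: GS value = (-2 - (-3)·1.8000) / (4) = 0.8500;  v ← (1−ω)·0.0000 + ω·0.8500 = 1.2750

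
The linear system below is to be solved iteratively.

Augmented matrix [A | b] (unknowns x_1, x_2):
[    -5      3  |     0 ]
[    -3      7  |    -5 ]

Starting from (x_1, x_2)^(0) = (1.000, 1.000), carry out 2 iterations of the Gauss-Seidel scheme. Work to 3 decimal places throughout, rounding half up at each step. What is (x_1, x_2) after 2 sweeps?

Iteration 1:
  x_1 = (0 - (3)·1.000) / (-5) = 0.600
  x_2 = (-5 - (-3)·0.600) / (7) = -0.457
Iteration 2:
  x_1 = (0 - (3)·-0.457) / (-5) = -0.274
  x_2 = (-5 - (-3)·-0.274) / (7) = -0.832

(-0.274, -0.832)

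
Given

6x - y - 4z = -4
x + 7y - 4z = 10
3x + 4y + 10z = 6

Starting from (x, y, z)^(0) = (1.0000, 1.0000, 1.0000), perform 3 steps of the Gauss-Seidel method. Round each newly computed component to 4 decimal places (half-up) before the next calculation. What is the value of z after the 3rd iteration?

Iteration 1:
  x = (-4 - (-1)·1.0000 - (-4)·1.0000) / (6) = 0.1667
  y = (10 - (1)·0.1667 - (-4)·1.0000) / (7) = 1.9762
  z = (6 - (3)·0.1667 - (4)·1.9762) / (10) = -0.2405
Iteration 2:
  x = (-4 - (-1)·1.9762 - (-4)·-0.2405) / (6) = -0.4976
  y = (10 - (1)·-0.4976 - (-4)·-0.2405) / (7) = 1.3622
  z = (6 - (3)·-0.4976 - (4)·1.3622) / (10) = 0.2044
Iteration 3:
  x = (-4 - (-1)·1.3622 - (-4)·0.2044) / (6) = -0.3034
  y = (10 - (1)·-0.3034 - (-4)·0.2044) / (7) = 1.5887
  z = (6 - (3)·-0.3034 - (4)·1.5887) / (10) = 0.0555

0.0555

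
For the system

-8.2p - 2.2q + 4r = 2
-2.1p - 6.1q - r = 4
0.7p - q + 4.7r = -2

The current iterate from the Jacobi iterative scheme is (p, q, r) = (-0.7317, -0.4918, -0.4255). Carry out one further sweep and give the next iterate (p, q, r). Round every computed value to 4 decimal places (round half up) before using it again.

(-0.3195, -0.3341, -0.4212)

One sweep:
  p = (2 - (-2.2)·-0.4918 - (4)·-0.4255) / (-8.2) = -0.3195
  q = (4 - (-2.1)·-0.7317 - (-1)·-0.4255) / (-6.1) = -0.3341
  r = (-2 - (0.7)·-0.7317 - (-1)·-0.4918) / (4.7) = -0.4212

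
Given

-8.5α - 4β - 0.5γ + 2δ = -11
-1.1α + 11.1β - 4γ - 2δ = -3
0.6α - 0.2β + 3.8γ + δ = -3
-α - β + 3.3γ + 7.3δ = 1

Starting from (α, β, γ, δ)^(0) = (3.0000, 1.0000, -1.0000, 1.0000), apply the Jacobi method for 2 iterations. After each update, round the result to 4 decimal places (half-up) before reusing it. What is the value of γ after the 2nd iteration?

Iteration 1:
  α = (-11 - (-4)·1.0000 - (-0.5)·-1.0000 - (2)·1.0000) / (-8.5) = 1.1176
  β = (-3 - (-1.1)·3.0000 - (-4)·-1.0000 - (-2)·1.0000) / (11.1) = -0.1532
  γ = (-3 - (0.6)·3.0000 - (-0.2)·1.0000 - (1)·1.0000) / (3.8) = -1.4737
  δ = (1 - (-1)·3.0000 - (-1)·1.0000 - (3.3)·-1.0000) / (7.3) = 1.1370
Iteration 2:
  α = (-11 - (-4)·-0.1532 - (-0.5)·-1.4737 - (2)·1.1370) / (-8.5) = 1.7204
  β = (-3 - (-1.1)·1.1176 - (-4)·-1.4737 - (-2)·1.1370) / (11.1) = -0.4857
  γ = (-3 - (0.6)·1.1176 - (-0.2)·-0.1532 - (1)·1.1370) / (3.8) = -1.2732
  δ = (1 - (-1)·1.1176 - (-1)·-0.1532 - (3.3)·-1.4737) / (7.3) = 0.9353

-1.2732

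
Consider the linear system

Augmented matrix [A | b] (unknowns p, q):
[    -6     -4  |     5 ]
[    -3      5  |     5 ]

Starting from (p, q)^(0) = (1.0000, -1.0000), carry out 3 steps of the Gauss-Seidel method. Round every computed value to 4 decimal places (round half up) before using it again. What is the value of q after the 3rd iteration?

0.4440

Iteration 1:
  p = (5 - (-4)·-1.0000) / (-6) = -0.1667
  q = (5 - (-3)·-0.1667) / (5) = 0.9000
Iteration 2:
  p = (5 - (-4)·0.9000) / (-6) = -1.4333
  q = (5 - (-3)·-1.4333) / (5) = 0.1400
Iteration 3:
  p = (5 - (-4)·0.1400) / (-6) = -0.9267
  q = (5 - (-3)·-0.9267) / (5) = 0.4440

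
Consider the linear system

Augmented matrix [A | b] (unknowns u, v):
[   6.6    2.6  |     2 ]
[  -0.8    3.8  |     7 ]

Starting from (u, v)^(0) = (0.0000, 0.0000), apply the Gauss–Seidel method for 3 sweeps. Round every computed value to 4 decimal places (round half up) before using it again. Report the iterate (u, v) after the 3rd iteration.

Iteration 1:
  u = (2 - (2.6)·0.0000) / (6.6) = 0.3030
  v = (7 - (-0.8)·0.3030) / (3.8) = 1.9059
Iteration 2:
  u = (2 - (2.6)·1.9059) / (6.6) = -0.4478
  v = (7 - (-0.8)·-0.4478) / (3.8) = 1.7478
Iteration 3:
  u = (2 - (2.6)·1.7478) / (6.6) = -0.3855
  v = (7 - (-0.8)·-0.3855) / (3.8) = 1.7609

(-0.3855, 1.7609)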